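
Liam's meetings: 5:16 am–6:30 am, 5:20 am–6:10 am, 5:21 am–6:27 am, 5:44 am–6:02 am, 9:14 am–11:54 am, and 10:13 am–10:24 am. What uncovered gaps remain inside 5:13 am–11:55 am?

Covered (merged): 5:16 am–6:30 am, 9:14 am–11:54 am.
Gaps within 5:13 am–11:55 am: 5:13 am–5:16 am, 6:30 am–9:14 am, 11:54 am–11:55 am.

5:13 am–5:16 am, 6:30 am–9:14 am, 11:54 am–11:55 am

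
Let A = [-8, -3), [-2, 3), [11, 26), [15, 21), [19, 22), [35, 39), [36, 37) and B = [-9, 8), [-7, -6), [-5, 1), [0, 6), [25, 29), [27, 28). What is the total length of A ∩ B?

First set merges to [-8, -3), [-2, 3), [11, 26), [35, 39).
Second set merges to [-9, 8), [25, 29).
A ∩ B = [-8, -3), [-2, 3), [25, 26).
Total: 5 + 5 + 1 = 11.

11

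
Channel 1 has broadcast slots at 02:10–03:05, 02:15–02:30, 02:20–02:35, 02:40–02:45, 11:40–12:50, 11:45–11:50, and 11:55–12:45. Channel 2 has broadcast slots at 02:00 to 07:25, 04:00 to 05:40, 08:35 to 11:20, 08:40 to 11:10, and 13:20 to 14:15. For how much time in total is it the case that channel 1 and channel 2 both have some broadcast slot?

55 min

A, merged: 02:10–03:05, 11:40–12:50.
B, merged: 02:00–07:25, 08:35–11:20, 13:20–14:15.
A ∩ B = 02:10–03:05.
Total: 55 min.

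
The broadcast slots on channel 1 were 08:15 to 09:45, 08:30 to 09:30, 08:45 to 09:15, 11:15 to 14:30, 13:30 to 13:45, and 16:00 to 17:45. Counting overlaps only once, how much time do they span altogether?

Merged: 08:15–09:45, 11:15–14:30, 16:00–17:45.
Lengths: 1 h 30 min + 3 h 15 min + 1 h 45 min = 6 h 30 min.

6 h 30 min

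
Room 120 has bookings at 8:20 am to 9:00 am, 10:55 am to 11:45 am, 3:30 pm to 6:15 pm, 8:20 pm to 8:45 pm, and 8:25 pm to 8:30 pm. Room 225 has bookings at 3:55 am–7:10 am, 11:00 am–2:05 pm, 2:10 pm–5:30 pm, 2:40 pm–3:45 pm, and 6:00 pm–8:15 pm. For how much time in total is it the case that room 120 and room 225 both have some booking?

First set merges to 8:20 am-9:00 am, 10:55 am-11:45 am, 3:30 pm-6:15 pm, 8:20 pm-8:45 pm.
Second set merges to 3:55 am-7:10 am, 11:00 am-2:05 pm, 2:10 pm-5:30 pm, 6:00 pm-8:15 pm.
A ∩ B = 11:00 am-11:45 am, 3:30 pm-5:30 pm, 6:00 pm-6:15 pm.
Total: 45 min + 2 h + 15 min = 3 h.

3 h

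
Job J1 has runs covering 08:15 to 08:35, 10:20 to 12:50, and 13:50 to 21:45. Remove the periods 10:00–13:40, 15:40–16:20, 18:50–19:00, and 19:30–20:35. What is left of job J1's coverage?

08:15–08:35: nothing removed.
10:20–12:50: entirely removed.
13:50–21:45 \ B = 13:50–15:40, 16:20–18:50, 19:00–19:30, 20:35–21:45.

08:15–08:35, 13:50–15:40, 16:20–18:50, 19:00–19:30, 20:35–21:45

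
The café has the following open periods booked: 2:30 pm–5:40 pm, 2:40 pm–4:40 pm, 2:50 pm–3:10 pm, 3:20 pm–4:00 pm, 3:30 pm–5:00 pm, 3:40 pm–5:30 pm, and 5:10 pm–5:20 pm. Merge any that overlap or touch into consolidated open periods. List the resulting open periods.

2:30 pm-5:40 pm

2:40 pm-4:40 pm overlaps/touches 2:30 pm-5:40 pm → extend to 2:30 pm-5:40 pm.
2:50 pm-3:10 pm overlaps/touches 2:30 pm-5:40 pm → extend to 2:30 pm-5:40 pm.
3:20 pm-4:00 pm overlaps/touches 2:30 pm-5:40 pm → extend to 2:30 pm-5:40 pm.
3:30 pm-5:00 pm overlaps/touches 2:30 pm-5:40 pm → extend to 2:30 pm-5:40 pm.
3:40 pm-5:30 pm overlaps/touches 2:30 pm-5:40 pm → extend to 2:30 pm-5:40 pm.
5:10 pm-5:20 pm overlaps/touches 2:30 pm-5:40 pm → extend to 2:30 pm-5:40 pm.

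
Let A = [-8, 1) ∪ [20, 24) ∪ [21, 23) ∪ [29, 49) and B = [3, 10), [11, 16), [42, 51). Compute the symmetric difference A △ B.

First set merges to [-8, 1), [20, 24), [29, 49).
A but not B: [-8, 1), [20, 24), [29, 42).
B but not A: [3, 10), [11, 16), [49, 51).
Combining gives A △ B.

[-8, 1) ∪ [3, 10) ∪ [11, 16) ∪ [20, 24) ∪ [29, 42) ∪ [49, 51)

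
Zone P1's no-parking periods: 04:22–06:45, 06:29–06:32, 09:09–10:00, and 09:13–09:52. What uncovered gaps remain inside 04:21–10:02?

04:21–04:22, 06:45–09:09, 10:00–10:02

Covered (merged): 04:22–06:45, 09:09–10:00.
Gaps within 04:21–10:02: 04:21–04:22, 06:45–09:09, 10:00–10:02.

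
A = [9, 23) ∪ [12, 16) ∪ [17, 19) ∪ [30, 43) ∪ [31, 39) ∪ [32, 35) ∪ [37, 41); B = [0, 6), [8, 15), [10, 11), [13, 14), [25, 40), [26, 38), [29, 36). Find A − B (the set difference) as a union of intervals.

First set merges to [9, 23), [30, 43).
Second set merges to [0, 6), [8, 15), [25, 40).
[9, 23) with B removed leaves [15, 23).
[30, 43) with B removed leaves [40, 43).

[15, 23) ∪ [40, 43)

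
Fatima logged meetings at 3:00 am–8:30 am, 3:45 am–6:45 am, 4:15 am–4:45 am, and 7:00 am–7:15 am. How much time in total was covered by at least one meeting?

5 h 30 min

Merged: 3:00 am-8:30 am.
Length: 5 h 30 min.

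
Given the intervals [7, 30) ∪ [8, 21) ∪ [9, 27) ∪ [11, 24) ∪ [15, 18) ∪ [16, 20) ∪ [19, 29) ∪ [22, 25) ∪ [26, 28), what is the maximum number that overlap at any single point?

Walk the sorted start/end points keeping a running depth.
The depth first hits 6 at 16.

6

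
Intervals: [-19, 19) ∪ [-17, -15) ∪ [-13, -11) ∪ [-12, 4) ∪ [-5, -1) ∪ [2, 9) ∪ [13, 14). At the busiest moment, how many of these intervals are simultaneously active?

Walk the sorted start/end points keeping a running depth.
The depth first hits 3 at -12.

3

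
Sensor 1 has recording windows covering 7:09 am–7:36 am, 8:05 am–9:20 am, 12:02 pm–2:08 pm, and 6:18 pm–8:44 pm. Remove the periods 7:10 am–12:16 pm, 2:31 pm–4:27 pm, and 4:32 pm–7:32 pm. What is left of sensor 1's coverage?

7:09 am–7:10 am, 12:16 pm–2:08 pm, 7:32 pm–8:44 pm

7:09 am–7:36 am \ B = 7:09 am–7:10 am.
8:05 am–9:20 am: entirely removed.
12:02 pm–2:08 pm \ B = 12:16 pm–2:08 pm.
6:18 pm–8:44 pm \ B = 7:32 pm–8:44 pm.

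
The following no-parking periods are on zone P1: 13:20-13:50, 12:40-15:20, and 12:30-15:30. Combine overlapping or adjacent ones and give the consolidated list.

Sort by start: 12:30-15:30, 12:40-15:20, 13:20-13:50.
12:40-15:20 overlaps/touches 12:30-15:30 → extend to 12:30-15:30.
13:20-13:50 overlaps/touches 12:30-15:30 → extend to 12:30-15:30.

12:30-15:30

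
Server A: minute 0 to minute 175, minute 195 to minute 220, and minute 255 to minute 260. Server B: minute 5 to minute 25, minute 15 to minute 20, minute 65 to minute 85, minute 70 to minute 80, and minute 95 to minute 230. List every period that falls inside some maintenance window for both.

Second set merges to minute 5 to minute 25, minute 65 to minute 85, minute 95 to minute 230.
minute 0 to minute 175 ∩ B → minute 5 to minute 25, minute 65 to minute 85, minute 95 to minute 175.
minute 195 to minute 220 ∩ B → minute 195 to minute 220.
minute 255 to minute 260 meets no B interval.

minute 5 to minute 25, minute 65 to minute 85, minute 95 to minute 175, minute 195 to minute 220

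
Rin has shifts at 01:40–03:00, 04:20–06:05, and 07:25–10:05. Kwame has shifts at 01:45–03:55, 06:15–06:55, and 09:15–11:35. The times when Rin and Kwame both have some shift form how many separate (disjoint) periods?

2

A ∩ B = 01:45–03:00, 09:15–10:05.
That is 2 disjoint pieces.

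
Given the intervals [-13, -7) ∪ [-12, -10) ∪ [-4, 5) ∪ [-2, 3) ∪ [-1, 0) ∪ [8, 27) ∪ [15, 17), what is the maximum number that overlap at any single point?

At -1, 3 of the intervals are simultaneously active.
No point has more.

3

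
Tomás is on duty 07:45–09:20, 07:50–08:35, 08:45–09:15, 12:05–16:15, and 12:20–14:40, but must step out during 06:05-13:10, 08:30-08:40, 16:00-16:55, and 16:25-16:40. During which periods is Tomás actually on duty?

A, merged: 07:45–09:20, 12:05–16:15.
B, merged: 06:05–13:10, 16:00–16:55.
07:45–09:20 lies entirely inside B → drops out.
12:05–16:15 with B removed leaves 13:10–16:00.

13:10–16:00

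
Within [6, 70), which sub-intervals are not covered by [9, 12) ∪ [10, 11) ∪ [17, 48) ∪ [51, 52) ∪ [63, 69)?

After merging, the occupied span is [9, 12), [17, 48), [51, 52), [63, 69).
Gaps within [6, 70): [6, 9), [12, 17), [48, 51), [52, 63), [69, 70).

[6, 9) ∪ [12, 17) ∪ [48, 51) ∪ [52, 63) ∪ [69, 70)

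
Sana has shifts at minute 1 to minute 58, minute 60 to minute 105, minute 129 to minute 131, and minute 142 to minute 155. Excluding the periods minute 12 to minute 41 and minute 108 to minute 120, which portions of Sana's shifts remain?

minute 1 to minute 58 minus B → minute 1 to minute 12, minute 41 to minute 58.
minute 60 to minute 105: no B overlap → unchanged.
minute 129 to minute 131: no B overlap → unchanged.
minute 142 to minute 155: no B overlap → unchanged.

minute 1 to minute 12, minute 41 to minute 58, minute 60 to minute 105, minute 129 to minute 131, minute 142 to minute 155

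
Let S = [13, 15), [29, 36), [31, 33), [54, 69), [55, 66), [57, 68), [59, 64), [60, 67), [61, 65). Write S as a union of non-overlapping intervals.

[13, 15) ∪ [29, 36) ∪ [54, 69)

[29, 36) is disjoint → start new block.
[31, 33) overlaps/touches [29, 36) → extend to [29, 36).
[54, 69) is disjoint → start new block.
[55, 66) overlaps/touches [54, 69) → extend to [54, 69).
[57, 68) overlaps/touches [54, 69) → extend to [54, 69).
[59, 64) overlaps/touches [54, 69) → extend to [54, 69).
[60, 67) overlaps/touches [54, 69) → extend to [54, 69).
[61, 65) overlaps/touches [54, 69) → extend to [54, 69).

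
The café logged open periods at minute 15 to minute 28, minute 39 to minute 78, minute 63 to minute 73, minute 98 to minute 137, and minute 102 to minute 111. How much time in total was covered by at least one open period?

Merged: minute 15 to minute 28, minute 39 to minute 78, minute 98 to minute 137.
Lengths: 13 minutes + 39 minutes + 39 minutes = 91 minutes.

91 minutes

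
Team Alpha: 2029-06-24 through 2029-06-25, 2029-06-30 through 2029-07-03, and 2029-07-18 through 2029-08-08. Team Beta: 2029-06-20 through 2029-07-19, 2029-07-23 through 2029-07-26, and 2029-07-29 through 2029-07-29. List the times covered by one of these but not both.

2029-06-20 through 2029-06-23, 2029-06-26 through 2029-06-29, 2029-07-04 through 2029-07-17, 2029-07-20 through 2029-07-22, 2029-07-27 through 2029-07-28, 2029-07-30 through 2029-08-08

Only in the first: 2029-07-20 through 2029-07-22, 2029-07-27 through 2029-07-28, 2029-07-30 through 2029-08-08.
Only in the second: 2029-06-20 through 2029-06-23, 2029-06-26 through 2029-06-29, 2029-07-04 through 2029-07-17.
Together these are the periods covered by exactly one.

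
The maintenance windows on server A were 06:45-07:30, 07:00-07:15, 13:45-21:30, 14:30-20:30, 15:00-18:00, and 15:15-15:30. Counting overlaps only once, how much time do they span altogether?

8 h 30 min

Merged: 06:45–07:30, 13:45–21:30.
Lengths: 45 min + 7 h 45 min = 8 h 30 min.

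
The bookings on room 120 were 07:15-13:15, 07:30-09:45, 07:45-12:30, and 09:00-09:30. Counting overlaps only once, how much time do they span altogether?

Merged: 07:15–13:15.
Length: 6 h.

6 h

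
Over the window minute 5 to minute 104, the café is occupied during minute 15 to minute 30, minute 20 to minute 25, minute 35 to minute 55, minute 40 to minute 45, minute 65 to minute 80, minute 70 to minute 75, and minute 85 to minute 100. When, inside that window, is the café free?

minute 5 to minute 15, minute 30 to minute 35, minute 55 to minute 65, minute 80 to minute 85, minute 100 to minute 104

The merged coverage is minute 15 to minute 30, minute 35 to minute 55, minute 65 to minute 80, minute 85 to minute 100.
Complement within minute 5 to minute 104: minute 5 to minute 15, minute 30 to minute 35, minute 55 to minute 65, minute 80 to minute 85, minute 100 to minute 104.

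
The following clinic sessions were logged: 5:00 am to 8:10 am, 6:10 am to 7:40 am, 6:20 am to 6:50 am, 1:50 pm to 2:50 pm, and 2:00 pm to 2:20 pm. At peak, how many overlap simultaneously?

At 6:20 am, 3 of the intervals are simultaneously active.
No point has more.

3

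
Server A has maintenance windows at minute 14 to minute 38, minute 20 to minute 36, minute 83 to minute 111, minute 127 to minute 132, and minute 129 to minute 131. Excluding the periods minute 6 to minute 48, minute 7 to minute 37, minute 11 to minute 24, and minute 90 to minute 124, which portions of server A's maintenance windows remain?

A, merged: minute 14 to minute 38, minute 83 to minute 111, minute 127 to minute 132.
B, merged: minute 6 to minute 48, minute 90 to minute 124.
minute 14 to minute 38: fully covered by B → removed.
minute 83 to minute 111 minus B → minute 83 to minute 90.
minute 127 to minute 132: no B overlap → unchanged.

minute 83 to minute 90, minute 127 to minute 132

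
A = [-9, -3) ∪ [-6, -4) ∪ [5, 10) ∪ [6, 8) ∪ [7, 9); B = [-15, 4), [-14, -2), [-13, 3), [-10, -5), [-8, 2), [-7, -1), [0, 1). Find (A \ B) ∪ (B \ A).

First set merges to [-9, -3), [5, 10).
Second set merges to [-15, 4).
Only in the first: [5, 10).
Only in the second: [-15, -9), [-3, 4).
Together these are the periods covered by exactly one.

[-15, -9) ∪ [-3, 4) ∪ [5, 10)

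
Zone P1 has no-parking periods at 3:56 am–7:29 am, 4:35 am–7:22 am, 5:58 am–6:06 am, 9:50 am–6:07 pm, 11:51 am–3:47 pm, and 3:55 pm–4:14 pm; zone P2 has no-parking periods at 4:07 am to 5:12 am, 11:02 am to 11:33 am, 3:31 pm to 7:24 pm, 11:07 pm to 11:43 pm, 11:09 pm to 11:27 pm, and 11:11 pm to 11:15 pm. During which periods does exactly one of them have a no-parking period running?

A, merged: 3:56 am–7:29 am, 9:50 am–6:07 pm.
B, merged: 4:07 am–5:12 am, 11:02 am–11:33 am, 3:31 pm–7:24 pm, 11:07 pm–11:43 pm.
A \ B = 3:56 am–4:07 am, 5:12 am–7:29 am, 9:50 am–11:02 am, 11:33 am–3:31 pm.
B \ A = 6:07 pm–7:24 pm, 11:07 pm–11:43 pm.
Union of the two gives the symmetric difference.

3:56 am–4:07 am, 5:12 am–7:29 am, 9:50 am–11:02 am, 11:33 am–3:31 pm, 6:07 pm–7:24 pm, 11:07 pm–11:43 pm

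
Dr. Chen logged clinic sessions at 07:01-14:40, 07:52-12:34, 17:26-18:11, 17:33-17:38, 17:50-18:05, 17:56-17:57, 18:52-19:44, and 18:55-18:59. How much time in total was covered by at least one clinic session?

9 h 16 min

Merged: 07:01–14:40, 17:26–18:11, 18:52–19:44.
Lengths: 7 h 39 min + 45 min + 52 min = 9 h 16 min.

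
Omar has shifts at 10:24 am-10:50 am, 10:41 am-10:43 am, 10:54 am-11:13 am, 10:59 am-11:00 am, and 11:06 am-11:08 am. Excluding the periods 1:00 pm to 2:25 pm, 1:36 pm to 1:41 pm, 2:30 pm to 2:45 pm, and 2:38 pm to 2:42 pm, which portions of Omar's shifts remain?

10:24 am–10:50 am, 10:54 am–11:13 am

A, merged: 10:24 am–10:50 am, 10:54 am–11:13 am.
B, merged: 1:00 pm–2:25 pm, 2:30 pm–2:45 pm.
10:24 am–10:50 am: no B overlap → unchanged.
10:54 am–11:13 am: no B overlap → unchanged.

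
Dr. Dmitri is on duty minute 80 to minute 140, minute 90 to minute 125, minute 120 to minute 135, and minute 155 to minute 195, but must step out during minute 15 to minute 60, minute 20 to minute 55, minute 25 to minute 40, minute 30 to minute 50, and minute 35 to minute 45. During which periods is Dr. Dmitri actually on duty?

minute 80 to minute 140, minute 155 to minute 195

First set merges to minute 80 to minute 140, minute 155 to minute 195.
Second set merges to minute 15 to minute 60.
minute 80 to minute 140: no B overlap → unchanged.
minute 155 to minute 195: no B overlap → unchanged.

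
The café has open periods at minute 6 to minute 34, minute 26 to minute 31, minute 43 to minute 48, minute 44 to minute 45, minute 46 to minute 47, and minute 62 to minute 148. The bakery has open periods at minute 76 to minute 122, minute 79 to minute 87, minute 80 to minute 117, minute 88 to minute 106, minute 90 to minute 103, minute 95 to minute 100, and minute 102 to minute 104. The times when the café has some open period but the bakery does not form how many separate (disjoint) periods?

A, merged: minute 6 to minute 34, minute 43 to minute 48, minute 62 to minute 148.
B, merged: minute 76 to minute 122.
A \ B = minute 6 to minute 34, minute 43 to minute 48, minute 62 to minute 76, minute 122 to minute 148.
That is 4 disjoint pieces.

4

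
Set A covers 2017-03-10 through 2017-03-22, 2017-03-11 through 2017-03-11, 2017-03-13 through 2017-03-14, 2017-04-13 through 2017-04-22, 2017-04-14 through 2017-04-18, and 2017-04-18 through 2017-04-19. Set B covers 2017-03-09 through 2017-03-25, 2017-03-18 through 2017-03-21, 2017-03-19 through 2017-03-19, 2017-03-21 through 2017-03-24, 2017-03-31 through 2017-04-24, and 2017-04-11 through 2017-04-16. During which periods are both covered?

2017-03-10 through 2017-03-22, 2017-04-13 through 2017-04-22

A, merged: 2017-03-10 through 2017-03-22, 2017-04-13 through 2017-04-22.
B, merged: 2017-03-09 through 2017-03-25, 2017-03-31 through 2017-04-24.
2017-03-10 through 2017-03-22 overlaps B on 2017-03-10 through 2017-03-22.
2017-04-13 through 2017-04-22 overlaps B on 2017-04-13 through 2017-04-22.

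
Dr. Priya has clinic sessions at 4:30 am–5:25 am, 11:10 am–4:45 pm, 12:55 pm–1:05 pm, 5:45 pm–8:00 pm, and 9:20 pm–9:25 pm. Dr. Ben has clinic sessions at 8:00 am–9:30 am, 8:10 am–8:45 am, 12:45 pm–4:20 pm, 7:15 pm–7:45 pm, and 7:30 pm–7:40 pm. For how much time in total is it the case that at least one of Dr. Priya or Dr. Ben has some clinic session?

10 h 20 min

Merge the first list: 4:30 am–5:25 am, 11:10 am–4:45 pm, 5:45 pm–8:00 pm, 9:20 pm–9:25 pm.
Merge the second list: 8:00 am–9:30 am, 12:45 pm–4:20 pm, 7:15 pm–7:45 pm.
A ∪ B = 4:30 am–5:25 am, 8:00 am–9:30 am, 11:10 am–4:45 pm, 5:45 pm–8:00 pm, 9:20 pm–9:25 pm.
Total: 55 min + 1 h 30 min + 5 h 35 min + 2 h 15 min + 5 min = 10 h 20 min.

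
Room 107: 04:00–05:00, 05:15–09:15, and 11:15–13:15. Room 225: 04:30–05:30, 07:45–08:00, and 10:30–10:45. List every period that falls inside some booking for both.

04:30–05:00, 05:15–05:30, 07:45–08:00

04:00–05:00 overlaps B on 04:30–05:00.
05:15–09:15 overlaps B on 05:15–05:30, 07:45–08:00.
11:15–13:15 falls entirely outside B.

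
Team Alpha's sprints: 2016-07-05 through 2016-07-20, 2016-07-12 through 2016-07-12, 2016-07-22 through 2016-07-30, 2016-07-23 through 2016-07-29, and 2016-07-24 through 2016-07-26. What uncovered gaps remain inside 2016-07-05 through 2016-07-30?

2016-07-21 through 2016-07-21

Covered (merged): 2016-07-05 through 2016-07-20, 2016-07-22 through 2016-07-30.
Uncovered inside 2016-07-05 through 2016-07-30: 2016-07-21 through 2016-07-21.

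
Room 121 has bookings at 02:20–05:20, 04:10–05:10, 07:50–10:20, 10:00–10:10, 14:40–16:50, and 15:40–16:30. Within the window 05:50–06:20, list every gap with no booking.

The merged coverage is 02:20–05:20, 07:50–10:20, 14:40–16:50.
Uncovered inside 05:50–06:20: 05:50–06:20.

05:50–06:20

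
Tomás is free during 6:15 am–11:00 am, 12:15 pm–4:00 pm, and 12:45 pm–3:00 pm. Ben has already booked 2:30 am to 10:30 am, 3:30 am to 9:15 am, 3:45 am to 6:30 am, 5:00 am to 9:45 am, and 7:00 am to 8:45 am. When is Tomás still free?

10:30 am–11:00 am, 12:15 pm–4:00 pm

Merge the first list: 6:15 am–11:00 am, 12:15 pm–4:00 pm.
Merge the second list: 2:30 am–10:30 am.
6:15 am–11:00 am minus B → 10:30 am–11:00 am.
12:15 pm–4:00 pm: no B overlap → unchanged.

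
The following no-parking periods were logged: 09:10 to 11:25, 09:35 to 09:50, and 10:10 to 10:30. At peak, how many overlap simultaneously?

Walk the sorted start/end points keeping a running depth.
The depth first hits 2 at 09:35.

2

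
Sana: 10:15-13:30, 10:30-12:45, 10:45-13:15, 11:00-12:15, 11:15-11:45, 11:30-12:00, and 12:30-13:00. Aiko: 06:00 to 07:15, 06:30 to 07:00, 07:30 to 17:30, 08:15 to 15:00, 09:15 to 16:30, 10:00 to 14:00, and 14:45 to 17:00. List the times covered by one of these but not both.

06:00–07:15, 07:30–10:15, 13:30–17:30

A, merged: 10:15–13:30.
B, merged: 06:00–07:15, 07:30–17:30.
Only in the first: none.
Only in the second: 06:00–07:15, 07:30–10:15, 13:30–17:30.
Together these are the periods covered by exactly one.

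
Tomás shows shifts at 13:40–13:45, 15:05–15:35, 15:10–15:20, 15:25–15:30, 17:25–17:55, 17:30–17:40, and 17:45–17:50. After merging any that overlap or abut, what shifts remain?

13:40-13:45, 15:05-15:35, 17:25-17:55

15:05-15:35 is disjoint → start new block.
15:10-15:20 overlaps/touches 15:05-15:35 → extend to 15:05-15:35.
15:25-15:30 overlaps/touches 15:05-15:35 → extend to 15:05-15:35.
17:25-17:55 is disjoint → start new block.
17:30-17:40 overlaps/touches 17:25-17:55 → extend to 17:25-17:55.
17:45-17:50 overlaps/touches 17:25-17:55 → extend to 17:25-17:55.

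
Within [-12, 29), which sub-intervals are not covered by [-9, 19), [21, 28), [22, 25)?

[-12, -9) ∪ [19, 21) ∪ [28, 29)

After merging, the occupied span is [-9, 19), [21, 28).
Uncovered inside [-12, 29): [-12, -9), [19, 21), [28, 29).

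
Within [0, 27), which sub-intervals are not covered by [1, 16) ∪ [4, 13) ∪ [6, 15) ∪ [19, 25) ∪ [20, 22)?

[0, 1) ∪ [16, 19) ∪ [25, 27)

Covered (merged): [1, 16), [19, 25).
Complement within [0, 27): [0, 1), [16, 19), [25, 27).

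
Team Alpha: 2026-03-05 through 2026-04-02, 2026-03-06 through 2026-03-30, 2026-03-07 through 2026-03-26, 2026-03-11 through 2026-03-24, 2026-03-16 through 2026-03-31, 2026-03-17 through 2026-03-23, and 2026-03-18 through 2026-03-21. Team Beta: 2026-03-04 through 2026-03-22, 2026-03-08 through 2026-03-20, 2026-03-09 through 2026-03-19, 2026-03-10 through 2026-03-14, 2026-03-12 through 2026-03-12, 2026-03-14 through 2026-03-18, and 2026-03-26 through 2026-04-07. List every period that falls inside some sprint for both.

Merge the first list: 2026-03-05 through 2026-04-02.
Merge the second list: 2026-03-04 through 2026-03-22, 2026-03-26 through 2026-04-07.
2026-03-05 through 2026-04-02 meets the second set on 2026-03-05 through 2026-03-22, 2026-03-26 through 2026-04-02.

2026-03-05 through 2026-03-22, 2026-03-26 through 2026-04-02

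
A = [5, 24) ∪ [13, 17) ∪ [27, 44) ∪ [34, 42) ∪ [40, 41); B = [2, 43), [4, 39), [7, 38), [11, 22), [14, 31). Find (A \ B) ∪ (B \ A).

[2, 5) ∪ [24, 27) ∪ [43, 44)

Merge the first list: [5, 24), [27, 44).
Merge the second list: [2, 43).
Only in the first: [43, 44).
Only in the second: [2, 5), [24, 27).
Together these are the periods covered by exactly one.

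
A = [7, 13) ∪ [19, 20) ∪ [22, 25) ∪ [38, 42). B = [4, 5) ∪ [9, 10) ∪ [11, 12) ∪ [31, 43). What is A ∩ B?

[7, 13) overlaps B on [9, 10), [11, 12).
[19, 20) falls entirely outside B.
[22, 25) falls entirely outside B.
[38, 42) overlaps B on [38, 42).

[9, 10) ∪ [11, 12) ∪ [38, 42)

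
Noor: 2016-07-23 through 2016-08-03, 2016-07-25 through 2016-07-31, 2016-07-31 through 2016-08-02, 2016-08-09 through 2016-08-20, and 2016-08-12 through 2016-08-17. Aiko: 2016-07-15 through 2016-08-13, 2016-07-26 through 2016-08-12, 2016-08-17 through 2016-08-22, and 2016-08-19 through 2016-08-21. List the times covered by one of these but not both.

A, merged: 2016-07-23 through 2016-08-03, 2016-08-09 through 2016-08-20.
B, merged: 2016-07-15 through 2016-08-13, 2016-08-17 through 2016-08-22.
A \ B = 2016-08-14 through 2016-08-16.
B \ A = 2016-07-15 through 2016-07-22, 2016-08-04 through 2016-08-08, 2016-08-21 through 2016-08-22.
Union of the two gives the symmetric difference.

2016-07-15 through 2016-07-22, 2016-08-04 through 2016-08-08, 2016-08-14 through 2016-08-16, 2016-08-21 through 2016-08-22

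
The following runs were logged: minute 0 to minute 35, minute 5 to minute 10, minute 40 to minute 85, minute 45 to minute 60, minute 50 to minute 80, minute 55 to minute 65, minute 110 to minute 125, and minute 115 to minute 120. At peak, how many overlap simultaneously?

At minute 55, 4 of the intervals are simultaneously active.
No point has more.

4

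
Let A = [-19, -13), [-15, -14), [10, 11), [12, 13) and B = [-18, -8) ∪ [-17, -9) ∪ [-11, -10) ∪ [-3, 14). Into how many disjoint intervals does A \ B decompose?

A, merged: [-19, -13), [10, 11), [12, 13).
B, merged: [-18, -8), [-3, 14).
A \ B = [-19, -18).
That is 1 disjoint piece.

1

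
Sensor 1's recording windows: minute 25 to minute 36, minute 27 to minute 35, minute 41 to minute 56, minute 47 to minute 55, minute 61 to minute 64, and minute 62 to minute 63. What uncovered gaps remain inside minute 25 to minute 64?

After merging, the occupied span is minute 25 to minute 36, minute 41 to minute 56, minute 61 to minute 64.
Gaps within minute 25 to minute 64: minute 36 to minute 41, minute 56 to minute 61.

minute 36 to minute 41, minute 56 to minute 61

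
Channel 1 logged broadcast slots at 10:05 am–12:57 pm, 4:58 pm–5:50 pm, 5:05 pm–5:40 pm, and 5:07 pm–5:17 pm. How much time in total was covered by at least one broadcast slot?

Merged: 10:05 am–12:57 pm, 4:58 pm–5:50 pm.
Lengths: 2 h 52 min + 52 min = 3 h 44 min.

3 h 44 min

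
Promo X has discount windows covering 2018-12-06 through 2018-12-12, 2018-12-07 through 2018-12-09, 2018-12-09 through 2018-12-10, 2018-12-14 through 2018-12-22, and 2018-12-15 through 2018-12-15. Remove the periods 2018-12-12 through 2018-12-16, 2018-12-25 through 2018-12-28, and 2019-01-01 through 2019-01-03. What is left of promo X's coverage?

First set merges to 2018-12-06 through 2018-12-12, 2018-12-14 through 2018-12-22.
2018-12-06 through 2018-12-12 with B removed leaves 2018-12-06 through 2018-12-11.
2018-12-14 through 2018-12-22 with B removed leaves 2018-12-17 through 2018-12-22.

2018-12-06 through 2018-12-11, 2018-12-17 through 2018-12-22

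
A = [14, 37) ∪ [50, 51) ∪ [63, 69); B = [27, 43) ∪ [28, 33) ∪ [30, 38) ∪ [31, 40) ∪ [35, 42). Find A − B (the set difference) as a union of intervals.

[14, 27) ∪ [50, 51) ∪ [63, 69)

Merge the second list: [27, 43).
[14, 37) with B removed leaves [14, 27).
[50, 51) is untouched.
[63, 69) is untouched.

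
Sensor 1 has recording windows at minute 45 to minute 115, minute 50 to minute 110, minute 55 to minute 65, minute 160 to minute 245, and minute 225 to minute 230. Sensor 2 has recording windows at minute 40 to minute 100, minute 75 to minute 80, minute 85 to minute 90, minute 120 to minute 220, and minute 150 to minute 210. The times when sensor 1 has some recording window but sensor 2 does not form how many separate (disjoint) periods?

A, merged: minute 45 to minute 115, minute 160 to minute 245.
B, merged: minute 40 to minute 100, minute 120 to minute 220.
A \ B = minute 100 to minute 115, minute 220 to minute 245.
That is 2 disjoint pieces.

2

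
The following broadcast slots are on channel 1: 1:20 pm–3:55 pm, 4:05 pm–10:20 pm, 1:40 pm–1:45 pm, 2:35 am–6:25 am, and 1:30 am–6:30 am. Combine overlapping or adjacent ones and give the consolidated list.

Sort by start: 1:30 am–6:30 am, 2:35 am–6:25 am, 1:20 pm–3:55 pm, 1:40 pm–1:45 pm, 4:05 pm–10:20 pm.
2:35 am–6:25 am overlaps/touches 1:30 am–6:30 am → extend to 1:30 am–6:30 am.
1:20 pm–3:55 pm is disjoint → start new block.
1:40 pm–1:45 pm overlaps/touches 1:20 pm–3:55 pm → extend to 1:20 pm–3:55 pm.
4:05 pm–10:20 pm is disjoint → start new block.

1:30 am–6:30 am, 1:20 pm–3:55 pm, 4:05 pm–10:20 pm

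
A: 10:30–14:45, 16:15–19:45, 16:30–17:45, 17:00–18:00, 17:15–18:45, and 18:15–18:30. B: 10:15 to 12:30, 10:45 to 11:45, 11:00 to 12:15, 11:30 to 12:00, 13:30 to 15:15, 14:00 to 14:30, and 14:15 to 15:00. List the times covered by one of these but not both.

10:15–10:30, 12:30–13:30, 14:45–15:15, 16:15–19:45

First set merges to 10:30–14:45, 16:15–19:45.
Second set merges to 10:15–12:30, 13:30–15:15.
A \ B = 12:30–13:30, 16:15–19:45.
B \ A = 10:15–10:30, 14:45–15:15.
Union of the two gives the symmetric difference.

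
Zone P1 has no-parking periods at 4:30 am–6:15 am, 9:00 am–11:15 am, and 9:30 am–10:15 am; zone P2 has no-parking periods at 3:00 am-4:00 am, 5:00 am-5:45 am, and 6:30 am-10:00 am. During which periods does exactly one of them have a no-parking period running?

3:00 am–4:00 am, 4:30 am–5:00 am, 5:45 am–6:15 am, 6:30 am–9:00 am, 10:00 am–11:15 am

Merge the first list: 4:30 am–6:15 am, 9:00 am–11:15 am.
Only in the first: 4:30 am–5:00 am, 5:45 am–6:15 am, 10:00 am–11:15 am.
Only in the second: 3:00 am–4:00 am, 6:30 am–9:00 am.
Together these are the periods covered by exactly one.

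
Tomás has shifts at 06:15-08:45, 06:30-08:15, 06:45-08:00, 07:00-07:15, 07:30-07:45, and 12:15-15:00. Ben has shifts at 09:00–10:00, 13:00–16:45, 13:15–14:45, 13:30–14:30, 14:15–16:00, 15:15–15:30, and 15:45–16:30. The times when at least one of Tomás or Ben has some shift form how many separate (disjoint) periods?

3

Merge the first list: 06:15-08:45, 12:15-15:00.
Merge the second list: 09:00-10:00, 13:00-16:45.
A ∪ B = 06:15-08:45, 09:00-10:00, 12:15-16:45.
That is 3 disjoint pieces.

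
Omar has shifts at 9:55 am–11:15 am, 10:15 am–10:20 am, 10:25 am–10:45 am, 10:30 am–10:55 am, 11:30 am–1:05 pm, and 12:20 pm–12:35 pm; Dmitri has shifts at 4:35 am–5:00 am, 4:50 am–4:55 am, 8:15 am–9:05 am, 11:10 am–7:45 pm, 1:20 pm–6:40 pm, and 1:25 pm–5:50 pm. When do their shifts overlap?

11:10 am–11:15 am, 11:30 am–1:05 pm

First set merges to 9:55 am–11:15 am, 11:30 am–1:05 pm.
Second set merges to 4:35 am–5:00 am, 8:15 am–9:05 am, 11:10 am–7:45 pm.
9:55 am–11:15 am overlaps B on 11:10 am–11:15 am.
11:30 am–1:05 pm overlaps B on 11:30 am–1:05 pm.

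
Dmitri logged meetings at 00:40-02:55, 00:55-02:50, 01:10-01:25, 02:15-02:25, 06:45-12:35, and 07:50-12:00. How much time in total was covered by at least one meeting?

Merged: 00:40–02:55, 06:45–12:35.
Lengths: 2 h 15 min + 5 h 50 min = 8 h 5 min.

8 h 5 min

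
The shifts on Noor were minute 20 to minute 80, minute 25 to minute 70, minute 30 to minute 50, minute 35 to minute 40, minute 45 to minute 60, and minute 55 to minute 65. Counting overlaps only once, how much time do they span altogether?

Merged: minute 20 to minute 80.
Length: 60 minutes.

60 minutes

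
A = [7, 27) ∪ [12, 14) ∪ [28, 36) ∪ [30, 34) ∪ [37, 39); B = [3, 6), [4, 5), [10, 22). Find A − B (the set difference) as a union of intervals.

[7, 10) ∪ [22, 27) ∪ [28, 36) ∪ [37, 39)

A, merged: [7, 27), [28, 36), [37, 39).
B, merged: [3, 6), [10, 22).
[7, 27) \ B = [7, 10), [22, 27).
[28, 36): nothing removed.
[37, 39): nothing removed.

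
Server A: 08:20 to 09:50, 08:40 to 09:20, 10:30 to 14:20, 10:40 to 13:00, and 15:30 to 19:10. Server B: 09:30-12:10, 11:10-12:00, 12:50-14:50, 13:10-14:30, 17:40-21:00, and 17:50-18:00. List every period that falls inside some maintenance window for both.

09:30-09:50, 10:30-12:10, 12:50-14:20, 17:40-19:10

Merge the first list: 08:20-09:50, 10:30-14:20, 15:30-19:10.
Merge the second list: 09:30-12:10, 12:50-14:50, 17:40-21:00.
08:20-09:50 meets the second set on 09:30-09:50.
10:30-14:20 meets the second set on 10:30-12:10, 12:50-14:20.
15:30-19:10 meets the second set on 17:40-19:10.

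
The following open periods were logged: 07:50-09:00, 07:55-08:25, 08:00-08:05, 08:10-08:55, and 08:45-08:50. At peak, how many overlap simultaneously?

Walk the sorted start/end points keeping a running depth.
The depth first hits 3 at 08:00.

3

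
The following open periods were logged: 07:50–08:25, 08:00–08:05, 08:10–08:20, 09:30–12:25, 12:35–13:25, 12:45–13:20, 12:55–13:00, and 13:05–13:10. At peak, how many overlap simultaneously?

3

Walk the sorted start/end points keeping a running depth.
The depth first hits 3 at 12:55.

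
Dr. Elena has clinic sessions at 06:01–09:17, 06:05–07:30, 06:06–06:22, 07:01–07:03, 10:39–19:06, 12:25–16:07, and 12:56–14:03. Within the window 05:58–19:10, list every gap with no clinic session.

Covered (merged): 06:01–09:17, 10:39–19:06.
Gaps within 05:58–19:10: 05:58–06:01, 09:17–10:39, 19:06–19:10.

05:58–06:01, 09:17–10:39, 19:06–19:10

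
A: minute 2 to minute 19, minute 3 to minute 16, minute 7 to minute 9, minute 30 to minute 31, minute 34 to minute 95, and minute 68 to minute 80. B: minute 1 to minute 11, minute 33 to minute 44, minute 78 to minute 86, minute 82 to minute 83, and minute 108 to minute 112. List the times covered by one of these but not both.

minute 1 to minute 2, minute 11 to minute 19, minute 30 to minute 31, minute 33 to minute 34, minute 44 to minute 78, minute 86 to minute 95, minute 108 to minute 112

A, merged: minute 2 to minute 19, minute 30 to minute 31, minute 34 to minute 95.
B, merged: minute 1 to minute 11, minute 33 to minute 44, minute 78 to minute 86, minute 108 to minute 112.
A but not B: minute 11 to minute 19, minute 30 to minute 31, minute 44 to minute 78, minute 86 to minute 95.
B but not A: minute 1 to minute 2, minute 33 to minute 34, minute 108 to minute 112.
Combining gives A △ B.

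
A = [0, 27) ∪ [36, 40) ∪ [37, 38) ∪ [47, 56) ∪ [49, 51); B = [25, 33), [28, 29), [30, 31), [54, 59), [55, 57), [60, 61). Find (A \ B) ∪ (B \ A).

[0, 25) ∪ [27, 33) ∪ [36, 40) ∪ [47, 54) ∪ [56, 59) ∪ [60, 61)

Merge the first list: [0, 27), [36, 40), [47, 56).
Merge the second list: [25, 33), [54, 59), [60, 61).
A but not B: [0, 25), [36, 40), [47, 54).
B but not A: [27, 33), [56, 59), [60, 61).
Combining gives A △ B.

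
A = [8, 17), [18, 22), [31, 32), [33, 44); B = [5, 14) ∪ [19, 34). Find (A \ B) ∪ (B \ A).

[5, 8) ∪ [14, 17) ∪ [18, 19) ∪ [22, 31) ∪ [32, 33) ∪ [34, 44)

A but not B: [14, 17), [18, 19), [34, 44).
B but not A: [5, 8), [22, 31), [32, 33).
Combining gives A △ B.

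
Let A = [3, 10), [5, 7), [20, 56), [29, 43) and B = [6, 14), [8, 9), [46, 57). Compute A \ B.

A, merged: [3, 10), [20, 56).
B, merged: [6, 14), [46, 57).
[3, 10) with B removed leaves [3, 6).
[20, 56) with B removed leaves [20, 46).

[3, 6) ∪ [20, 46)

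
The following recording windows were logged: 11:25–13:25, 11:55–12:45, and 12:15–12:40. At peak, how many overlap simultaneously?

Walk the sorted start/end points keeping a running depth.
The depth first hits 3 at 12:15.

3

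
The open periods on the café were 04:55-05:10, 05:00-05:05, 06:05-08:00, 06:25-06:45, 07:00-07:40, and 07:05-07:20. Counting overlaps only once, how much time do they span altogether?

Merged: 04:55–05:10, 06:05–08:00.
Lengths: 15 min + 1 h 55 min = 2 h 10 min.

2 h 10 min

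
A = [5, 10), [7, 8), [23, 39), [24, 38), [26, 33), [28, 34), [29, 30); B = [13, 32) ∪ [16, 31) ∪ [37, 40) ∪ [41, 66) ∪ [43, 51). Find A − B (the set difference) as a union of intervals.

[5, 10) ∪ [32, 37)

A, merged: [5, 10), [23, 39).
B, merged: [13, 32), [37, 40), [41, 66).
[5, 10): nothing removed.
[23, 39) \ B = [32, 37).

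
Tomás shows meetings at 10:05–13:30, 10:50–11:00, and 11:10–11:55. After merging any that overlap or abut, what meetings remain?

10:50–11:00 overlaps/touches 10:05–13:30 → extend to 10:05–13:30.
11:10–11:55 overlaps/touches 10:05–13:30 → extend to 10:05–13:30.

10:05–13:30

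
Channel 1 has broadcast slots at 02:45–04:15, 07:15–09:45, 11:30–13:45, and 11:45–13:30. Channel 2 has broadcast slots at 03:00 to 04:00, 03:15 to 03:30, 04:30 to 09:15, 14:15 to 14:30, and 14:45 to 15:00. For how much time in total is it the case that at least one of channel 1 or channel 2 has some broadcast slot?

A, merged: 02:45–04:15, 07:15–09:45, 11:30–13:45.
B, merged: 03:00–04:00, 04:30–09:15, 14:15–14:30, 14:45–15:00.
A ∪ B = 02:45–04:15, 04:30–09:45, 11:30–13:45, 14:15–14:30, 14:45–15:00.
Total: 1 h 30 min + 5 h 15 min + 2 h 15 min + 15 min + 15 min = 9 h 30 min.

9 h 30 min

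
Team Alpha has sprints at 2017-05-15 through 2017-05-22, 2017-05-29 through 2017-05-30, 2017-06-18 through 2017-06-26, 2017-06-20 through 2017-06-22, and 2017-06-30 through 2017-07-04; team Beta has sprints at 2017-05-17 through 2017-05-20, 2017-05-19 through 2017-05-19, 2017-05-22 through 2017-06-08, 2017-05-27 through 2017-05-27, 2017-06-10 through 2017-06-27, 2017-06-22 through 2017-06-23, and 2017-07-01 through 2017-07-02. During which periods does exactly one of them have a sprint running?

A, merged: 2017-05-15 through 2017-05-22, 2017-05-29 through 2017-05-30, 2017-06-18 through 2017-06-26, 2017-06-30 through 2017-07-04.
B, merged: 2017-05-17 through 2017-05-20, 2017-05-22 through 2017-06-08, 2017-06-10 through 2017-06-27, 2017-07-01 through 2017-07-02.
Only in the first: 2017-05-15 through 2017-05-16, 2017-05-21 through 2017-05-21, 2017-06-30 through 2017-06-30, 2017-07-03 through 2017-07-04.
Only in the second: 2017-05-23 through 2017-05-28, 2017-05-31 through 2017-06-08, 2017-06-10 through 2017-06-17, 2017-06-27 through 2017-06-27.
Together these are the periods covered by exactly one.

2017-05-15 through 2017-05-16, 2017-05-21 through 2017-05-21, 2017-05-23 through 2017-05-28, 2017-05-31 through 2017-06-08, 2017-06-10 through 2017-06-17, 2017-06-27 through 2017-06-27, 2017-06-30 through 2017-06-30, 2017-07-03 through 2017-07-04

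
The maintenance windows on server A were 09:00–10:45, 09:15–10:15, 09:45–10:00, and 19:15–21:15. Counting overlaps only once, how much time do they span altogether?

Merged: 09:00–10:45, 19:15–21:15.
Lengths: 1 h 45 min + 2 h = 3 h 45 min.

3 h 45 min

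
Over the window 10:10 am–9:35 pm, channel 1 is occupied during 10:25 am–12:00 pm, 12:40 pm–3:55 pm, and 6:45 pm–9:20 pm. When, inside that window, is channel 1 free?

10:10 am–10:25 am, 12:00 pm–12:40 pm, 3:55 pm–6:45 pm, 9:20 pm–9:35 pm

Covered (merged): 10:25 am–12:00 pm, 12:40 pm–3:55 pm, 6:45 pm–9:20 pm.
Complement within 10:10 am–9:35 pm: 10:10 am–10:25 am, 12:00 pm–12:40 pm, 3:55 pm–6:45 pm, 9:20 pm–9:35 pm.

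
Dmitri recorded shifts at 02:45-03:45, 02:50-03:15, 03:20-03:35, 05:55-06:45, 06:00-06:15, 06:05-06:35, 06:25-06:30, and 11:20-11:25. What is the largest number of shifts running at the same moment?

3

At 06:05, 3 of the intervals are simultaneously active.
No point has more.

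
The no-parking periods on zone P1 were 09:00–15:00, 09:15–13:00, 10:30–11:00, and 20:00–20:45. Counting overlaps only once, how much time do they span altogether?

6 h 45 min

Merged: 09:00-15:00, 20:00-20:45.
Lengths: 6 h + 45 min = 6 h 45 min.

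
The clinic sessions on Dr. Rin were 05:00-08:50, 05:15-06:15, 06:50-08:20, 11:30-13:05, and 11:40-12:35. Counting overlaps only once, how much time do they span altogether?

5 h 25 min

Merged: 05:00-08:50, 11:30-13:05.
Lengths: 3 h 50 min + 1 h 35 min = 5 h 25 min.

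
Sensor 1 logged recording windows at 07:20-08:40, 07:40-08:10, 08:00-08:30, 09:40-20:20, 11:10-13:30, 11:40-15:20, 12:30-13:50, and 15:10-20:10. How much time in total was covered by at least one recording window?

Merged: 07:20–08:40, 09:40–20:20.
Lengths: 1 h 20 min + 10 h 40 min = 12 h.

12 h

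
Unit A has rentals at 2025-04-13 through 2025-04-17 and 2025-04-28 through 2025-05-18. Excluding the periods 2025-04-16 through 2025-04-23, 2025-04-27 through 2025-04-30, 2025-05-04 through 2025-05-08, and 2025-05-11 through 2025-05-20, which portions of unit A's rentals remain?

2025-04-13 through 2025-04-17 with B removed leaves 2025-04-13 through 2025-04-15.
2025-04-28 through 2025-05-18 with B removed leaves 2025-05-01 through 2025-05-03, 2025-05-09 through 2025-05-10.

2025-04-13 through 2025-04-15, 2025-05-01 through 2025-05-03, 2025-05-09 through 2025-05-10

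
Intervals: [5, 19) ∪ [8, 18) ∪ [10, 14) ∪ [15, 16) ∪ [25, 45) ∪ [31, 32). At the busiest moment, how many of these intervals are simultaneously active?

At 10, 3 of the intervals are simultaneously active.
No point has more.

3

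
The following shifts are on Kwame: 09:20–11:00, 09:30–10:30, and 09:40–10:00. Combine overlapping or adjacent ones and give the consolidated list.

09:20–11:00

09:30–10:30 overlaps/touches 09:20–11:00 → extend to 09:20–11:00.
09:40–10:00 overlaps/touches 09:20–11:00 → extend to 09:20–11:00.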